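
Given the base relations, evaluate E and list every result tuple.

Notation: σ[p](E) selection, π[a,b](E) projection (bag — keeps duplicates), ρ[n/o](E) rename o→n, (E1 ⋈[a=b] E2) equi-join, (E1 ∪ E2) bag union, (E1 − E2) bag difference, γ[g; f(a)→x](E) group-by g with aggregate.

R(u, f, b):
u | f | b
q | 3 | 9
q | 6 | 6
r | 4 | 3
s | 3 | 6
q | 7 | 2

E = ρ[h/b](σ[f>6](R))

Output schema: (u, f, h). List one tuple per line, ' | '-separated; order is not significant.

Per-node cardinality:
  R → 5
  σ[f>6](R) → 1
  ρ[h/b](σ[f>6](R)) → 1

== RESULT ==
u | f | h
q | 7 | 2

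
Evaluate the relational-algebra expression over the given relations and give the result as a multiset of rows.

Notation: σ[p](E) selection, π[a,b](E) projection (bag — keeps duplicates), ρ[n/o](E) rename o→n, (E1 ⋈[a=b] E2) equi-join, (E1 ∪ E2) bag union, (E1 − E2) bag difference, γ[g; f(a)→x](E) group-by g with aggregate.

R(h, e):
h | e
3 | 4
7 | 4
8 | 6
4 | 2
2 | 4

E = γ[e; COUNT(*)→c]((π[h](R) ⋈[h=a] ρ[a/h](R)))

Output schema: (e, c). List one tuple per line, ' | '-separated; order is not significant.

Per-node cardinality:
  R → 5
  π[h](R) → 5
  R → 5
  ρ[a/h](R) → 5
  (π[h](R) ⋈[h=a] ρ[a/h](R)) → 5
  γ[e; COUNT(*)→c]((π[h](R) ⋈[h=a] ρ[a/h](R))) → 3

== RESULT ==
e | c
2 | 1
4 | 3
6 | 1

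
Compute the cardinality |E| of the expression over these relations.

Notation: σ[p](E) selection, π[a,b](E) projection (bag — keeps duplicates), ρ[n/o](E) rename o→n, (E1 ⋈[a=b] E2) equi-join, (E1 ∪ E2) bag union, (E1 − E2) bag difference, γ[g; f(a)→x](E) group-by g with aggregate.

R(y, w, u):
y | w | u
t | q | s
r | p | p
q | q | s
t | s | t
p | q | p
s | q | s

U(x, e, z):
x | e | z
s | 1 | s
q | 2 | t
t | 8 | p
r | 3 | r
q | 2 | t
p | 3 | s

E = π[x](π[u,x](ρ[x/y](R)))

Subexpression sizes:
  R → 6
  ρ[x/y](R) → 6
  π[u,x](ρ[x/y](R)) → 6
  π[x](π[u,x](ρ[x/y](R))) → 6

|E| = 6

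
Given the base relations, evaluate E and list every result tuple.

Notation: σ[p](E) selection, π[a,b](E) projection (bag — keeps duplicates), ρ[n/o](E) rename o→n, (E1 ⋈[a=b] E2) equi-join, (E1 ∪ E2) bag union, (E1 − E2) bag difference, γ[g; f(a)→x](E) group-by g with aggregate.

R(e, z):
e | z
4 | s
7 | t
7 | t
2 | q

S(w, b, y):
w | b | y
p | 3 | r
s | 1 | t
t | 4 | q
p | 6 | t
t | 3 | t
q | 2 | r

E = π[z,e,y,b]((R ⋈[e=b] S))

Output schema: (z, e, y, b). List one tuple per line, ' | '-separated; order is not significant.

Per-node cardinality:
  R → 4
  S → 6
  (R ⋈[e=b] S) → 2
  π[z,e,y,b]((R ⋈[e=b] S)) → 2

== RESULT ==
z | e | y | b
q | 2 | r | 2
s | 4 | q | 4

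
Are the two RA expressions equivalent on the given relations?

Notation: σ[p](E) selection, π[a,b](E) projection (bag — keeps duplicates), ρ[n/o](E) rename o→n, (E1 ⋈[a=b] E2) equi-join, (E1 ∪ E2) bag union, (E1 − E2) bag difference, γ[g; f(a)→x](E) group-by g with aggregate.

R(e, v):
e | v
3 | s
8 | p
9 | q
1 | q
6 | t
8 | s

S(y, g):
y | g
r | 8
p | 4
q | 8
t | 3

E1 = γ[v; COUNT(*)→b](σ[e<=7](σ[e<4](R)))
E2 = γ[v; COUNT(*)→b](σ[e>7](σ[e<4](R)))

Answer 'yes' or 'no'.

E1 row counts bottom-up:
  R → 6
  σ[e<4](R) → 2
  σ[e<=7](σ[e<4](R)) → 2
  γ[v; COUNT(*)→b](σ[e<=7](σ[e<4](R))) → 2
E2 row counts bottom-up:
  R → 6
  σ[e<4](R) → 2
  σ[e>7](σ[e<4](R)) → 0
  γ[v; COUNT(*)→b](σ[e>7](σ[e<4](R))) → 0

E1 result:
v | b
q | 1
s | 1
E2 result:
v | b
(0 rows)
Witness: ('s', 1) appears 1× in E1 but 0× in E2.

no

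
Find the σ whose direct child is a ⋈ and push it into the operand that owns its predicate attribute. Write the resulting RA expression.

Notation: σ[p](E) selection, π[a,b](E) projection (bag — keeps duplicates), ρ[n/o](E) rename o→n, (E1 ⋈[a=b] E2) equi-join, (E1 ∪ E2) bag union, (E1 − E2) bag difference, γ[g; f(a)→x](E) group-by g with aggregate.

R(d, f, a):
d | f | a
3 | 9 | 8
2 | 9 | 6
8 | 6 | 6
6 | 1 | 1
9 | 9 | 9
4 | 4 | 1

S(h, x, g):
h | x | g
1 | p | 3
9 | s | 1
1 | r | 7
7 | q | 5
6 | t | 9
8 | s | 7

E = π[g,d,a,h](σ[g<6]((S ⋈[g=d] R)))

σ filters on g, owned by the left side.
E' = π[g,d,a,h]((σ[g<6](S) ⋈[g=d] R))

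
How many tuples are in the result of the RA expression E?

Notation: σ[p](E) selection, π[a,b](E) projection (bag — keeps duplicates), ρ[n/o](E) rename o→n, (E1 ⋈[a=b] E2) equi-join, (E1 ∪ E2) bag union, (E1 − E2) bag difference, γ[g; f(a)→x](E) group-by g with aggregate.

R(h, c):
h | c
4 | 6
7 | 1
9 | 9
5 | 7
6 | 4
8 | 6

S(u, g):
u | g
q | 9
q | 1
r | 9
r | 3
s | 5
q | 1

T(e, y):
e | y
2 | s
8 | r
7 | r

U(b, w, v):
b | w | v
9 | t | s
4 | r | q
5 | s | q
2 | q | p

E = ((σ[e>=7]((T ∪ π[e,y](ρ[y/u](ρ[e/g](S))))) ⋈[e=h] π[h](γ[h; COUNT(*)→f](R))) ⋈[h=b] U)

Subexpression sizes:
  T → 3
  S → 6
  ρ[e/g](S) → 6
  ρ[y/u](ρ[e/g](S)) → 6
  π[e,y](ρ[y/u](ρ[e/g](S))) → 6
  (T ∪ π[e,y](ρ[y/u](ρ[e/g](S)))) → 9
  σ[e>=7]((T ∪ π[e,y](ρ[y/u](ρ[e/g](S))))) → 4
  R → 6
  γ[h; COUNT(*)→f](R) → 6
  π[h](γ[h; COUNT(*)→f](R)) → 6
  (σ[e>=7]((T ∪ π[e,y](ρ[y/u](ρ[e/g](S))))) ⋈[e=h] π[h](γ[h; COUNT(*)→f](R))) → 4
  U → 4
  ((σ[e>=7]((T ∪ π[e,y](ρ[y/u](ρ[e/g](S))))) ⋈[e=h] π[h](γ[h; COUNT(*)→f](R))) ⋈[h=b] U) → 2

|E| = 2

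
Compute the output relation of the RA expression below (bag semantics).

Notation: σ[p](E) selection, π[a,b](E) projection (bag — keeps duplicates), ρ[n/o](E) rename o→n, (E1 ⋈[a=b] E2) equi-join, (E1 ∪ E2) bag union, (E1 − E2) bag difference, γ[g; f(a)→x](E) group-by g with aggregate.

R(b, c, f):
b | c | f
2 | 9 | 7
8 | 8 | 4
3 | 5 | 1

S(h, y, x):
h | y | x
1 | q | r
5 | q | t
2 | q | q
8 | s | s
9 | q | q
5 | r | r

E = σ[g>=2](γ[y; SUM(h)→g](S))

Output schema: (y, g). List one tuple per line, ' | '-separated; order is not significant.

Stepwise |·|:
  S → 6
  γ[y; SUM(h)→g](S) → 3
  σ[g>=2](γ[y; SUM(h)→g](S)) → 3

== RESULT ==
y | g
q | 17
r | 5
s | 8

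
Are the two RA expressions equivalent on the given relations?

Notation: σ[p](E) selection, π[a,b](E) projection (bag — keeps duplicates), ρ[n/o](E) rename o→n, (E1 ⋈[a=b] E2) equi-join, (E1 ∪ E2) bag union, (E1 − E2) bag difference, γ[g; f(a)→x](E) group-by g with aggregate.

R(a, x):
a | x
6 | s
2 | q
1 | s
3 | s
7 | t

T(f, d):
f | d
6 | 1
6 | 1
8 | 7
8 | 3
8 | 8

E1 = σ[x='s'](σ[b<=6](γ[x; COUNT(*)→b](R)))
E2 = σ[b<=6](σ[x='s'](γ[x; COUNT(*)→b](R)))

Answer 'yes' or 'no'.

E1 per-node cardinality:
  R → 5
  γ[x; COUNT(*)→b](R) → 3
  σ[b<=6](γ[x; COUNT(*)→b](R)) → 3
  σ[x='s'](σ[b<=6](γ[x; COUNT(*)→b](R))) → 1
E2 per-node cardinality:
  R → 5
  γ[x; COUNT(*)→b](R) → 3
  σ[x='s'](γ[x; COUNT(*)→b](R)) → 1
  σ[b<=6](σ[x='s'](γ[x; COUNT(*)→b](R))) → 1

E1 and E2 produce the same multiset:
x | b
s | 3

yes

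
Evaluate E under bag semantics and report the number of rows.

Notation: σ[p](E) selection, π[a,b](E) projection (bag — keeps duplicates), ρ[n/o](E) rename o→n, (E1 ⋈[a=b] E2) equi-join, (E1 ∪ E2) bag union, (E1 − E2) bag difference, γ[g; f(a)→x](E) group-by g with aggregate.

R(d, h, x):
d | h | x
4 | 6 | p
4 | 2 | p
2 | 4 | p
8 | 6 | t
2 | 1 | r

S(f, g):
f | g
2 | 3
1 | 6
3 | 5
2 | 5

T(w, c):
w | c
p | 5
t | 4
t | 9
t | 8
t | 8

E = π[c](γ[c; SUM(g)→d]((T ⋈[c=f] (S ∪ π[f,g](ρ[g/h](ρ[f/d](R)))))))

Subexpression sizes:
  T → 5
  S → 4
  R → 5
  ρ[f/d](R) → 5
  ρ[g/h](ρ[f/d](R)) → 5
  π[f,g](ρ[g/h](ρ[f/d](R))) → 5
  (S ∪ π[f,g](ρ[g/h](ρ[f/d](R)))) → 9
  (T ⋈[c=f] (S ∪ π[f,g](ρ[g/h](ρ[f/d](R))))) → 4
  γ[c; SUM(g)→d]((T ⋈[c=f] (S ∪ π[f,g](ρ[g/h](ρ[f/d](R)))))) → 2
  π[c](γ[c; SUM(g)→d]((T ⋈[c=f] (S ∪ π[f,g](ρ[g/h](ρ[f/d](R))))))) → 2

|E| = 2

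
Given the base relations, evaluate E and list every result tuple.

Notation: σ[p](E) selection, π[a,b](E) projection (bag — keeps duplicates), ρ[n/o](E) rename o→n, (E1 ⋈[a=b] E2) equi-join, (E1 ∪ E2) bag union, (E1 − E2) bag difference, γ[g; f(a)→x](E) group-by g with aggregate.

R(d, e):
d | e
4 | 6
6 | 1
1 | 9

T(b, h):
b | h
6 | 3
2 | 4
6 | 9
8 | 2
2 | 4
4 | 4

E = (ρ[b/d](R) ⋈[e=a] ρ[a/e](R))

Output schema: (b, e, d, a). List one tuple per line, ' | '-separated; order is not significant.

Row counts bottom-up:
  R → 3
  ρ[b/d](R) → 3
  R → 3
  ρ[a/e](R) → 3
  (ρ[b/d](R) ⋈[e=a] ρ[a/e](R)) → 3

== RESULT ==
b | e | d | a
1 | 9 | 1 | 9
4 | 6 | 4 | 6
6 | 1 | 6 | 1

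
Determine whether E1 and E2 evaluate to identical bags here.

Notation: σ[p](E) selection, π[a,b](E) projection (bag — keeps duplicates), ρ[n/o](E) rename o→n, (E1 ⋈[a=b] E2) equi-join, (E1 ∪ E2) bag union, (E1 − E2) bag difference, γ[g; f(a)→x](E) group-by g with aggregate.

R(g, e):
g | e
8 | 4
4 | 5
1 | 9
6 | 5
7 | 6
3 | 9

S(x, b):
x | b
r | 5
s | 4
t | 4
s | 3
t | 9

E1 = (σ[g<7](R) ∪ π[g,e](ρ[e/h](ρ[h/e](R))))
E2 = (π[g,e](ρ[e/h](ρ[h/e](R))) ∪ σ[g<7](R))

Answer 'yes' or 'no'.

E1 per-node cardinality:
  R → 6
  σ[g<7](R) → 4
  R → 6
  ρ[h/e](R) → 6
  ρ[e/h](ρ[h/e](R)) → 6
  π[g,e](ρ[e/h](ρ[h/e](R))) → 6
  (σ[g<7](R) ∪ π[g,e](ρ[e/h](ρ[h/e](R)))) → 10
E2 per-node cardinality:
  R → 6
  ρ[h/e](R) → 6
  ρ[e/h](ρ[h/e](R)) → 6
  π[g,e](ρ[e/h](ρ[h/e](R))) → 6
  R → 6
  σ[g<7](R) → 4
  (π[g,e](ρ[e/h](ρ[h/e](R))) ∪ σ[g<7](R)) → 10

E1 and E2 produce the same multiset:
g | e
1 | 9
1 | 9
3 | 9
3 | 9
4 | 5
4 | 5
6 | 5
6 | 5
7 | 6
8 | 4

yes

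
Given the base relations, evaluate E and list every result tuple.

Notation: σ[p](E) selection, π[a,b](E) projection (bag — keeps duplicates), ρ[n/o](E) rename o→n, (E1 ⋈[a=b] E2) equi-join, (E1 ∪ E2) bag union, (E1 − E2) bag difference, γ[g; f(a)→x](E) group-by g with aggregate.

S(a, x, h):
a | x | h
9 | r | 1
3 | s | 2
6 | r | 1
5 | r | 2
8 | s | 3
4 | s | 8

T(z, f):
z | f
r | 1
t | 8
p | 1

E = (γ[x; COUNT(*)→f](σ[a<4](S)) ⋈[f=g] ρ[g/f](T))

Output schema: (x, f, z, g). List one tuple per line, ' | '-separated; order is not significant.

Per-node cardinality:
  S → 6
  σ[a<4](S) → 1
  γ[x; COUNT(*)→f](σ[a<4](S)) → 1
  T → 3
  ρ[g/f](T) → 3
  (γ[x; COUNT(*)→f](σ[a<4](S)) ⋈[f=g] ρ[g/f](T)) → 2

== RESULT ==
x | f | z | g
s | 1 | p | 1
s | 1 | r | 1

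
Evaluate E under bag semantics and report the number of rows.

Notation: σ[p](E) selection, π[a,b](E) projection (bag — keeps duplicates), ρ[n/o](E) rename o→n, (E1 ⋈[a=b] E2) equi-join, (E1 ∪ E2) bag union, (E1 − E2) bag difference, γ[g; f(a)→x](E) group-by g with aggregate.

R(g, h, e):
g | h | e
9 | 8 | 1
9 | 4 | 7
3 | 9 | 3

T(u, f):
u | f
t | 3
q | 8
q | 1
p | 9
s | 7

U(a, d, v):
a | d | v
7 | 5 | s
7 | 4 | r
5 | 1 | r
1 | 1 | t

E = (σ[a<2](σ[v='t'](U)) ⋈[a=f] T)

Per-node cardinality:
  U → 4
  σ[v='t'](U) → 1
  σ[a<2](σ[v='t'](U)) → 1
  T → 5
  (σ[a<2](σ[v='t'](U)) ⋈[a=f] T) → 1

|E| = 1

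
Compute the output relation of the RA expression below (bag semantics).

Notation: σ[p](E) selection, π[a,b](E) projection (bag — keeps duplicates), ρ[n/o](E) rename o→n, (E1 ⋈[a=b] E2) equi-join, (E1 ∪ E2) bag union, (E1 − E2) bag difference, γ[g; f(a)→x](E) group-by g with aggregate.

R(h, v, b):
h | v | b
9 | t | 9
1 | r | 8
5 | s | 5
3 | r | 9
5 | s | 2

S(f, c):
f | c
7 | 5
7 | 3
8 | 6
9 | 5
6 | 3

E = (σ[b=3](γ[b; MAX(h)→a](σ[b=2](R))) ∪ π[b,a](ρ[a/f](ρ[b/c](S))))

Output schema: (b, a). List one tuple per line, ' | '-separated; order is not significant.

Subexpression sizes:
  R → 5
  σ[b=2](R) → 1
  γ[b; MAX(h)→a](σ[b=2](R)) → 1
  σ[b=3](γ[b; MAX(h)→a](σ[b=2](R))) → 0
  S → 5
  ρ[b/c](S) → 5
  ρ[a/f](ρ[b/c](S)) → 5
  π[b,a](ρ[a/f](ρ[b/c](S))) → 5
  (σ[b=3](γ[b; MAX(h)→a](σ[b=2](R))) ∪ π[b,a](ρ[a/f](ρ[b/c](S)))) → 5

== RESULT ==
b | a
3 | 6
3 | 7
5 | 7
5 | 9
6 | 8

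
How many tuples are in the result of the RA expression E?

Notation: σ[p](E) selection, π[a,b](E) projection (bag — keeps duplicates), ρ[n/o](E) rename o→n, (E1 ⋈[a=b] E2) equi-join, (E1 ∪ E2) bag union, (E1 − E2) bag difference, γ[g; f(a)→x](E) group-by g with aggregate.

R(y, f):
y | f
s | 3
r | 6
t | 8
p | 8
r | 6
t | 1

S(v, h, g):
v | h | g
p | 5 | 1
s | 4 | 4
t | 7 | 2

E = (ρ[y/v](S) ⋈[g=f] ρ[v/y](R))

Per-node cardinality:
  S → 3
  ρ[y/v](S) → 3
  R → 6
  ρ[v/y](R) → 6
  (ρ[y/v](S) ⋈[g=f] ρ[v/y](R)) → 1

|E| = 1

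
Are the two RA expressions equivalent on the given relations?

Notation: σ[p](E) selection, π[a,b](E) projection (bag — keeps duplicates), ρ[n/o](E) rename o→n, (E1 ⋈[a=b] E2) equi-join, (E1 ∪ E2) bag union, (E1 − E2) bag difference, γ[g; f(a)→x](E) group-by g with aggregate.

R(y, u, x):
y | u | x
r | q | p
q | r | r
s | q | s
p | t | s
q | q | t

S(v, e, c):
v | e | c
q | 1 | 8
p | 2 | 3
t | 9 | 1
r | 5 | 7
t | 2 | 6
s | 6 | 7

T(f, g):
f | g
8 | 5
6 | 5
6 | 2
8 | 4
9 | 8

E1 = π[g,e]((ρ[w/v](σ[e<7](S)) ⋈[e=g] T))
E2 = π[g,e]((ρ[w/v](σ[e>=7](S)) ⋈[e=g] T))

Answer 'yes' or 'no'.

E1 row counts bottom-up:
  S → 6
  σ[e<7](S) → 5
  ρ[w/v](σ[e<7](S)) → 5
  T → 5
  (ρ[w/v](σ[e<7](S)) ⋈[e=g] T) → 4
  π[g,e]((ρ[w/v](σ[e<7](S)) ⋈[e=g] T)) → 4
E2 row counts bottom-up:
  S → 6
  σ[e>=7](S) → 1
  ρ[w/v](σ[e>=7](S)) → 1
  T → 5
  (ρ[w/v](σ[e>=7](S)) ⋈[e=g] T) → 0
  π[g,e]((ρ[w/v](σ[e>=7](S)) ⋈[e=g] T)) → 0

E1 result:
g | e
2 | 2
2 | 2
5 | 5
5 | 5
E2 result:
g | e
(0 rows)
Witness: (5, 5) appears 2× in E1 but 0× in E2.

no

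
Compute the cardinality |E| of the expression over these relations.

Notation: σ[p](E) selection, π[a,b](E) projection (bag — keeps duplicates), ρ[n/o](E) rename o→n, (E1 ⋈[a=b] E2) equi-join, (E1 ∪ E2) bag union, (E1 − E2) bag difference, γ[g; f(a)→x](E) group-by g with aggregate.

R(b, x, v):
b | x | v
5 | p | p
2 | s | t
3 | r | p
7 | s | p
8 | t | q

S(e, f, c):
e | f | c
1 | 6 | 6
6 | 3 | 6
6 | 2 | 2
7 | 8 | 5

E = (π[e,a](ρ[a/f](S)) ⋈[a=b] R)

Stepwise |·|:
  S → 4
  ρ[a/f](S) → 4
  π[e,a](ρ[a/f](S)) → 4
  R → 5
  (π[e,a](ρ[a/f](S)) ⋈[a=b] R) → 3

|E| = 3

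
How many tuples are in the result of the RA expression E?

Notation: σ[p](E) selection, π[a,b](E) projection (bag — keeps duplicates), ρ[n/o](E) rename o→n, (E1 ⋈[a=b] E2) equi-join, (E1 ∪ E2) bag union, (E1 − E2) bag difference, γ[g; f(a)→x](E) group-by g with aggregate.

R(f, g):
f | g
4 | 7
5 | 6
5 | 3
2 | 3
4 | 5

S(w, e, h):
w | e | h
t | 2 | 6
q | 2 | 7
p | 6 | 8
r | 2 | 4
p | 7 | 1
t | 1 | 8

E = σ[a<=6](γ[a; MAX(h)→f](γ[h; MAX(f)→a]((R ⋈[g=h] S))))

Row counts bottom-up:
  R → 5
  S → 6
  (R ⋈[g=h] S) → 2
  γ[h; MAX(f)→a]((R ⋈[g=h] S)) → 2
  γ[a; MAX(h)→f](γ[h; MAX(f)→a]((R ⋈[g=h] S))) → 2
  σ[a<=6](γ[a; MAX(h)→f](γ[h; MAX(f)→a]((R ⋈[g=h] S)))) → 2

|E| = 2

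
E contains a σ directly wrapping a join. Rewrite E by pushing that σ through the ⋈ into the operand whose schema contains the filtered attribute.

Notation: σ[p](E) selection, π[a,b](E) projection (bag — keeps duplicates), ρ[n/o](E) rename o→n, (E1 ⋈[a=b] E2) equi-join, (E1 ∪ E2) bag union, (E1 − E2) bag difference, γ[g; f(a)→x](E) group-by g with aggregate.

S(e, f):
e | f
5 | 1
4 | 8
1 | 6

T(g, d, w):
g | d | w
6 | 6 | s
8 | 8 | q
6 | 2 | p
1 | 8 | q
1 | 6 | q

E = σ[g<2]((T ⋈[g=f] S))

σ filters on g, owned by the left side.
E' = (σ[g<2](T) ⋈[g=f] S)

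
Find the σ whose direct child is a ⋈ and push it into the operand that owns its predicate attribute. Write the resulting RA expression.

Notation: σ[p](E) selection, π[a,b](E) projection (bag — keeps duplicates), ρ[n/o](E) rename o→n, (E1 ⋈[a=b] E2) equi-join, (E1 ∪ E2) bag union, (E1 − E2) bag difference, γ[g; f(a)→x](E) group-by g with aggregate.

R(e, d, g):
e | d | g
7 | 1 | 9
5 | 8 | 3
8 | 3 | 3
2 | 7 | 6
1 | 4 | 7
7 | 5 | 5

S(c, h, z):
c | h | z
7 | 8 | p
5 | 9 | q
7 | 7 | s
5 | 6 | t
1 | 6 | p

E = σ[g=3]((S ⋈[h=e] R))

σ filters on g, owned by the right side.
E' = (S ⋈[h=e] σ[g=3](R))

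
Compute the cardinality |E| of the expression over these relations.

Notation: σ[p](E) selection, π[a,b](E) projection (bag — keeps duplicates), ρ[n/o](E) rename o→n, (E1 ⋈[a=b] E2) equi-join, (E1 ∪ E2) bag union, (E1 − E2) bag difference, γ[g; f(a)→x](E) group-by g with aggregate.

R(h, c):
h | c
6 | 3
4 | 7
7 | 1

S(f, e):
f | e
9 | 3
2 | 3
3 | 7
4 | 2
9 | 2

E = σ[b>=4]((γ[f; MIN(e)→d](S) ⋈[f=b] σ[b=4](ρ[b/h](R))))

Per-node cardinality:
  S → 5
  γ[f; MIN(e)→d](S) → 4
  R → 3
  ρ[b/h](R) → 3
  σ[b=4](ρ[b/h](R)) → 1
  (γ[f; MIN(e)→d](S) ⋈[f=b] σ[b=4](ρ[b/h](R))) → 1
  σ[b>=4]((γ[f; MIN(e)→d](S) ⋈[f=b] σ[b=4](ρ[b/h](R)))) → 1

|E| = 1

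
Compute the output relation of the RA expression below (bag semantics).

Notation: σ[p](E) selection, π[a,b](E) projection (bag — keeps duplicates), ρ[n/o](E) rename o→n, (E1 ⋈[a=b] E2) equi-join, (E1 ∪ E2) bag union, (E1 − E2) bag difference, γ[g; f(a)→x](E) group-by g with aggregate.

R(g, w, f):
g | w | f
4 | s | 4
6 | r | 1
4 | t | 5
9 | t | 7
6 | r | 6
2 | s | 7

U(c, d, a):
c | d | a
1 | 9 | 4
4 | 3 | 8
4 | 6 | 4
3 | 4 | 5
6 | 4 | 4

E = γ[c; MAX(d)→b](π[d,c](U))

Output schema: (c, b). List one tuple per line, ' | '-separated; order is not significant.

Subexpression sizes:
  U → 5
  π[d,c](U) → 5
  γ[c; MAX(d)→b](π[d,c](U)) → 4

== RESULT ==
c | b
1 | 9
3 | 4
4 | 6
6 | 4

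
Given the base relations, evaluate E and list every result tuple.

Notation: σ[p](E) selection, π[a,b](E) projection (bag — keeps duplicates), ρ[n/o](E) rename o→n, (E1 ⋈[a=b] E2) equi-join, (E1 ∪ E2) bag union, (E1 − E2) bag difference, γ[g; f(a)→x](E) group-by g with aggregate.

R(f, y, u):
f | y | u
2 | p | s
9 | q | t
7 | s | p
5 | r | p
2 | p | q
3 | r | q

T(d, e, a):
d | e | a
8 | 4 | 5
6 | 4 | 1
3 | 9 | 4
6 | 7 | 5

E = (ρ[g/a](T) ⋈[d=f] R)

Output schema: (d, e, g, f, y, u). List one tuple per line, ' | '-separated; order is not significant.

Stepwise |·|:
  T → 4
  ρ[g/a](T) → 4
  R → 6
  (ρ[g/a](T) ⋈[d=f] R) → 1

== RESULT ==
d | e | g | f | y | u
3 | 9 | 4 | 3 | r | q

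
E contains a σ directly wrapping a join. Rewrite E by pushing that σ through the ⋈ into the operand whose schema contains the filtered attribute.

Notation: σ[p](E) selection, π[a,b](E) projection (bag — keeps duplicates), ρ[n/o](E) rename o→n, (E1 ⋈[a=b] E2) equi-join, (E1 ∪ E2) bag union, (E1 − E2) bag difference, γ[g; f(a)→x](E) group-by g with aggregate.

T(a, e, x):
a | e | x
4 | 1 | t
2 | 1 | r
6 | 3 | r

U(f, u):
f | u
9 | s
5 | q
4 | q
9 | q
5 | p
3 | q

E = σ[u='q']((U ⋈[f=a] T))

σ filters on u, owned by the left side.
E' = (σ[u='q'](U) ⋈[f=a] T)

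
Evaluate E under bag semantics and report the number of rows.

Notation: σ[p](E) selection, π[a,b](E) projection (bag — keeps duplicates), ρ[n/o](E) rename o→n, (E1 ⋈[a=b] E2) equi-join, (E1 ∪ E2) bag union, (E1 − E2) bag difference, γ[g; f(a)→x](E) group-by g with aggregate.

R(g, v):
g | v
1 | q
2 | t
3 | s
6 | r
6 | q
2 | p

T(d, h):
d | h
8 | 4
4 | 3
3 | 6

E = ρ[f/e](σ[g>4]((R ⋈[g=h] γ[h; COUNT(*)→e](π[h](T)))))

Subexpression sizes:
  R → 6
  T → 3
  π[h](T) → 3
  γ[h; COUNT(*)→e](π[h](T)) → 3
  (R ⋈[g=h] γ[h; COUNT(*)→e](π[h](T))) → 3
  σ[g>4]((R ⋈[g=h] γ[h; COUNT(*)→e](π[h](T)))) → 2
  ρ[f/e](σ[g>4]((R ⋈[g=h] γ[h; COUNT(*)→e](π[h](T))))) → 2

|E| = 2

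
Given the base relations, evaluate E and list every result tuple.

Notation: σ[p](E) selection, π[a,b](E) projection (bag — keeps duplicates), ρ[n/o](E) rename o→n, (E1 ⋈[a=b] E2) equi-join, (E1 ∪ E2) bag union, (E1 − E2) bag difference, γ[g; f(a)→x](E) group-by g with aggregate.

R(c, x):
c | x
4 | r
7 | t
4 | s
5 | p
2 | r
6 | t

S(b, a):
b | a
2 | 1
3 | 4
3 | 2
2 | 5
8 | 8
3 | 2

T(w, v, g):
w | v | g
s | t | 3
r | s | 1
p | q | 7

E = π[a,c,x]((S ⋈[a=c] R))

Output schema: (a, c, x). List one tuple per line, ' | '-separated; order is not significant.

Row counts bottom-up:
  S → 6
  R → 6
  (S ⋈[a=c] R) → 5
  π[a,c,x]((S ⋈[a=c] R)) → 5

== RESULT ==
a | c | x
2 | 2 | r
2 | 2 | r
4 | 4 | r
4 | 4 | s
5 | 5 | p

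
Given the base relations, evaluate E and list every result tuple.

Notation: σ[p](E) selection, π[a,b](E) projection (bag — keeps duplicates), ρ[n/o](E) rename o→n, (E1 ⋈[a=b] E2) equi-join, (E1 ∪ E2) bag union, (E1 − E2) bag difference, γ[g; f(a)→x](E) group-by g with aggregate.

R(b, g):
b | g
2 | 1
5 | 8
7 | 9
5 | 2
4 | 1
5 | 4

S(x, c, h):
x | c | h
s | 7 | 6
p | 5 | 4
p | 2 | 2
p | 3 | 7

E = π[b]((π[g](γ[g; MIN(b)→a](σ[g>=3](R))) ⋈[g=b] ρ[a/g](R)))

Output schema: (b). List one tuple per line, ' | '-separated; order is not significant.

Stepwise |·|:
  R → 6
  σ[g>=3](R) → 3
  γ[g; MIN(b)→a](σ[g>=3](R)) → 3
  π[g](γ[g; MIN(b)→a](σ[g>=3](R))) → 3
  R → 6
  ρ[a/g](R) → 6
  (π[g](γ[g; MIN(b)→a](σ[g>=3](R))) ⋈[g=b] ρ[a/g](R)) → 1
  π[b]((π[g](γ[g; MIN(b)→a](σ[g>=3](R))) ⋈[g=b] ρ[a/g](R))) → 1

== RESULT ==
b
4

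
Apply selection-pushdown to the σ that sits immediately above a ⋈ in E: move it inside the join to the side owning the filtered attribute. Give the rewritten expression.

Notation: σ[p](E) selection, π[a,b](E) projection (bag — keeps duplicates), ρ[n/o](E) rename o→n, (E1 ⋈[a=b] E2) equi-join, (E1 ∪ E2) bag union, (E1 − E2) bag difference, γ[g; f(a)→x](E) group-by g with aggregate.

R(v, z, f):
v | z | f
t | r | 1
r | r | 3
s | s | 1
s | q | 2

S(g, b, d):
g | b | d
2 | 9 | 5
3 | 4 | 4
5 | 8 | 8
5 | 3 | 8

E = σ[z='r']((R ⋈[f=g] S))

σ filters on z, owned by the left side.
E' = (σ[z='r'](R) ⋈[f=g] S)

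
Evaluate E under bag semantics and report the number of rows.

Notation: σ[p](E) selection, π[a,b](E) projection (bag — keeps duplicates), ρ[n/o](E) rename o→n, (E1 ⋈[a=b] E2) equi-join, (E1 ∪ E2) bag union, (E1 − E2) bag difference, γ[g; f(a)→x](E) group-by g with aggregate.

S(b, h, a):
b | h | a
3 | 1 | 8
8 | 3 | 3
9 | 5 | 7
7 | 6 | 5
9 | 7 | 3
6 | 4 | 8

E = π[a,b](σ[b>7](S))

Stepwise |·|:
  S → 6
  σ[b>7](S) → 3
  π[a,b](σ[b>7](S)) → 3

|E| = 3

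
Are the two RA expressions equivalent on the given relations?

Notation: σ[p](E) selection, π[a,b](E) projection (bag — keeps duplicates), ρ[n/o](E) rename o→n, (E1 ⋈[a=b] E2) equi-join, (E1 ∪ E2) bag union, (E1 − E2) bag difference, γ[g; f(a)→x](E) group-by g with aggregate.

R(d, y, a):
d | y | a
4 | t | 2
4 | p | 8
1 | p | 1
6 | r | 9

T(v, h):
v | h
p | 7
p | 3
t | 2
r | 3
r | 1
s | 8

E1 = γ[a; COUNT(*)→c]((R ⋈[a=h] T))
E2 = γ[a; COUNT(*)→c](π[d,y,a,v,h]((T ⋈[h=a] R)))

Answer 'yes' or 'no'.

E1 per-node cardinality:
  R → 4
  T → 6
  (R ⋈[a=h] T) → 3
  γ[a; COUNT(*)→c]((R ⋈[a=h] T)) → 3
E2 per-node cardinality:
  T → 6
  R → 4
  (T ⋈[h=a] R) → 3
  π[d,y,a,v,h]((T ⋈[h=a] R)) → 3
  γ[a; COUNT(*)→c](π[d,y,a,v,h]((T ⋈[h=a] R))) → 3

E1 and E2 produce the same multiset:
a | c
1 | 1
2 | 1
8 | 1

yes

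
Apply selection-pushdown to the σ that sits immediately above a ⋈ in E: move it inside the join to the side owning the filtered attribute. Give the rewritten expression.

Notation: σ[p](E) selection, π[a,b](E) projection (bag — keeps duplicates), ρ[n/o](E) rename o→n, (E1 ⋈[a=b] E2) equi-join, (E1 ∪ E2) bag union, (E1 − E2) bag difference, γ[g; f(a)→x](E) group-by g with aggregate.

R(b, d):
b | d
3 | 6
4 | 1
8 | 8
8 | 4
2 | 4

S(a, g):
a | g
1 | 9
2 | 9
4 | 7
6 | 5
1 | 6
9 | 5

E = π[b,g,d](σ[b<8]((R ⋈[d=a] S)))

σ filters on b, owned by the left side.
E' = π[b,g,d]((σ[b<8](R) ⋈[d=a] S))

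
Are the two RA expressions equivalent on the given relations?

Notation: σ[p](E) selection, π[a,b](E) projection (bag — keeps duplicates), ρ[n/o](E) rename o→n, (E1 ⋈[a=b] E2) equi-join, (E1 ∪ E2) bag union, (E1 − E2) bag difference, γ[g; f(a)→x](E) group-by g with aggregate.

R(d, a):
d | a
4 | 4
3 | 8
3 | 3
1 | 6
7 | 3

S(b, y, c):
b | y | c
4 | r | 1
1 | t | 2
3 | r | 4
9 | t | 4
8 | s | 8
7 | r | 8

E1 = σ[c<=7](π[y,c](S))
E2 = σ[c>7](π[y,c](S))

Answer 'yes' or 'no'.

E1 stepwise |·|:
  S → 6
  π[y,c](S) → 6
  σ[c<=7](π[y,c](S)) → 4
E2 stepwise |·|:
  S → 6
  π[y,c](S) → 6
  σ[c>7](π[y,c](S)) → 2

E1 result:
y | c
r | 1
r | 4
t | 2
t | 4
E2 result:
y | c
r | 8
s | 8
Witness: ('r', 1) appears 1× in E1 but 0× in E2.

no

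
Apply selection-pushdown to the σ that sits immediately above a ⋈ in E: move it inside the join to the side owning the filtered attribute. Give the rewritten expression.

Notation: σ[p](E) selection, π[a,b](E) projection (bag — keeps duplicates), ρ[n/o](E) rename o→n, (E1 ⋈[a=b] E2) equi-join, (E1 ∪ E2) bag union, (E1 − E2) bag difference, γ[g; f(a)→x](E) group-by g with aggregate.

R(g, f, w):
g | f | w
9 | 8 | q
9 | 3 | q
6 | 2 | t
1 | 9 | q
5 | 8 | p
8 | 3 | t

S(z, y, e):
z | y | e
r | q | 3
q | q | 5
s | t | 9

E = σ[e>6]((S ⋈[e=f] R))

σ filters on e, owned by the left side.
E' = (σ[e>6](S) ⋈[e=f] R)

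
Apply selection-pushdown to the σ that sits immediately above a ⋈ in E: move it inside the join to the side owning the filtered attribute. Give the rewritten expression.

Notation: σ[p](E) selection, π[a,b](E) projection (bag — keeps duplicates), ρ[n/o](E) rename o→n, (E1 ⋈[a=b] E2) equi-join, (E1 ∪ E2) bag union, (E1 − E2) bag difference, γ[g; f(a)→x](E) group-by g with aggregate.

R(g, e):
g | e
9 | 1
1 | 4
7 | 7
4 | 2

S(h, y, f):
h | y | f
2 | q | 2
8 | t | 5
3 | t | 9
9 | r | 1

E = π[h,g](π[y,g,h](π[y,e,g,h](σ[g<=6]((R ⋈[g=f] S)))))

σ filters on g, owned by the left side.
E' = π[h,g](π[y,g,h](π[y,e,g,h]((σ[g<=6](R) ⋈[g=f] S))))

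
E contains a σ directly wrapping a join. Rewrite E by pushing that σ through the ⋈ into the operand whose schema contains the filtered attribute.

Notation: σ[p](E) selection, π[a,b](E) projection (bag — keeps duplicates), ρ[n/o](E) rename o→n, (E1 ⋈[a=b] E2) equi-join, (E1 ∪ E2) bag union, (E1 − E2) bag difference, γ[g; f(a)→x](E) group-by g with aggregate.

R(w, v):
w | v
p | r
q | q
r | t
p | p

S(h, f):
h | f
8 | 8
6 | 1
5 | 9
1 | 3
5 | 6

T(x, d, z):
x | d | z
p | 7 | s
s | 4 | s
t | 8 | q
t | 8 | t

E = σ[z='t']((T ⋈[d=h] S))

σ filters on z, owned by the left side.
E' = (σ[z='t'](T) ⋈[d=h] S)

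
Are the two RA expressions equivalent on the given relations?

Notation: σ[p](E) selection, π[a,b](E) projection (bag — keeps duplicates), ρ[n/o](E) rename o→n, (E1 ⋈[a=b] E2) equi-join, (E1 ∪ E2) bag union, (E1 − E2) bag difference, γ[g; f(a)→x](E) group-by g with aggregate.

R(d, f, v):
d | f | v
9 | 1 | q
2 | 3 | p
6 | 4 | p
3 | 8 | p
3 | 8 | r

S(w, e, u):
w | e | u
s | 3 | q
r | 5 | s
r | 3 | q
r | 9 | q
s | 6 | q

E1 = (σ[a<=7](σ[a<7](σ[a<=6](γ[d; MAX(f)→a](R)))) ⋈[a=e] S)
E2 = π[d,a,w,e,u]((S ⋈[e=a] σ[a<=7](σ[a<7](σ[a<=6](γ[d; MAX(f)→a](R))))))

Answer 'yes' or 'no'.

E1 subexpression sizes:
  R → 5
  γ[d; MAX(f)→a](R) → 4
  σ[a<=6](γ[d; MAX(f)→a](R)) → 3
  σ[a<7](σ[a<=6](γ[d; MAX(f)→a](R))) → 3
  σ[a<=7](σ[a<7](σ[a<=6](γ[d; MAX(f)→a](R)))) → 3
  S → 5
  (σ[a<=7](σ[a<7](σ[a<=6](γ[d; MAX(f)→a](R)))) ⋈[a=e] S) → 2
E2 subexpression sizes:
  S → 5
  R → 5
  γ[d; MAX(f)→a](R) → 4
  σ[a<=6](γ[d; MAX(f)→a](R)) → 3
  σ[a<7](σ[a<=6](γ[d; MAX(f)→a](R))) → 3
  σ[a<=7](σ[a<7](σ[a<=6](γ[d; MAX(f)→a](R)))) → 3
  (S ⋈[e=a] σ[a<=7](σ[a<7](σ[a<=6](γ[d; MAX(f)→a](R))))) → 2
  π[d,a,w,e,u]((S ⋈[e=a] σ[a<=7](σ[a<7](σ[a<=6](γ[d; MAX(f)→a](R)))))) → 2

E1 and E2 produce the same multiset:
d | a | w | e | u
2 | 3 | r | 3 | q
2 | 3 | s | 3 | q

yes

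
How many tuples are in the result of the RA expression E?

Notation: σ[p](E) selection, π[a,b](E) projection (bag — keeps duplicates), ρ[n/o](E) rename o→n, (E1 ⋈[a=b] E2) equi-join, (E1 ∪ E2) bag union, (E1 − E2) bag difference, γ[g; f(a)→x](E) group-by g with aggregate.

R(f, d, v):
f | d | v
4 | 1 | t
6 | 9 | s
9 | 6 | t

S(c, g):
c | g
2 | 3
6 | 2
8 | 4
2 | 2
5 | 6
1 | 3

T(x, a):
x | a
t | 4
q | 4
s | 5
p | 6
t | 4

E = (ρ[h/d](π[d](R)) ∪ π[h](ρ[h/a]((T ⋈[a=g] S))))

Per-node cardinality:
  R → 3
  π[d](R) → 3
  ρ[h/d](π[d](R)) → 3
  T → 5
  S → 6
  (T ⋈[a=g] S) → 4
  ρ[h/a]((T ⋈[a=g] S)) → 4
  π[h](ρ[h/a]((T ⋈[a=g] S))) → 4
  (ρ[h/d](π[d](R)) ∪ π[h](ρ[h/a]((T ⋈[a=g] S)))) → 7

|E| = 7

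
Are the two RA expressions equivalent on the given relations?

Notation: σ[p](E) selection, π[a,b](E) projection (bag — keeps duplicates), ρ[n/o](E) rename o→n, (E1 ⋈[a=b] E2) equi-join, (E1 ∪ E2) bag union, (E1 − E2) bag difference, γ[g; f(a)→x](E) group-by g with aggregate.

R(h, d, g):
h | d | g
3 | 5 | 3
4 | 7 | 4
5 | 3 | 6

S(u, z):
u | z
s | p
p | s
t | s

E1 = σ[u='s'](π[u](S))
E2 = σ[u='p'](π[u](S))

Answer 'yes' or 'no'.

E1 subexpression sizes:
  S → 3
  π[u](S) → 3
  σ[u='s'](π[u](S)) → 1
E2 subexpression sizes:
  S → 3
  π[u](S) → 3
  σ[u='p'](π[u](S)) → 1

E1 result:
u
s
E2 result:
u
p
Witness: ('p',) appears 0× in E1 but 1× in E2.

no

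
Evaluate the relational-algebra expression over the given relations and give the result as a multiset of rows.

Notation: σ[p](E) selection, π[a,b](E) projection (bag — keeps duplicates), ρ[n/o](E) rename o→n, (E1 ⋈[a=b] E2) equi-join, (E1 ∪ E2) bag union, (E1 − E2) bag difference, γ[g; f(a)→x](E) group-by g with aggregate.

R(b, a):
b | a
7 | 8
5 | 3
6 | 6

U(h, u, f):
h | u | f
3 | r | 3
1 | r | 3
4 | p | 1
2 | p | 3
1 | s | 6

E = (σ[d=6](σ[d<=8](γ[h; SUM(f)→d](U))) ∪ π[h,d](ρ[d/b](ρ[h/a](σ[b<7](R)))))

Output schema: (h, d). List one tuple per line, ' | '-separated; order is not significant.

Row counts bottom-up:
  U → 5
  γ[h; SUM(f)→d](U) → 4
  σ[d<=8](γ[h; SUM(f)→d](U)) → 3
  σ[d=6](σ[d<=8](γ[h; SUM(f)→d](U))) → 0
  R → 3
  σ[b<7](R) → 2
  ρ[h/a](σ[b<7](R)) → 2
  ρ[d/b](ρ[h/a](σ[b<7](R))) → 2
  π[h,d](ρ[d/b](ρ[h/a](σ[b<7](R)))) → 2
  (σ[d=6](σ[d<=8](γ[h; SUM(f)→d](U))) ∪ π[h,d](ρ[d/b](ρ[h/a](σ[b<7](R))))) → 2

== RESULT ==
h | d
3 | 5
6 | 6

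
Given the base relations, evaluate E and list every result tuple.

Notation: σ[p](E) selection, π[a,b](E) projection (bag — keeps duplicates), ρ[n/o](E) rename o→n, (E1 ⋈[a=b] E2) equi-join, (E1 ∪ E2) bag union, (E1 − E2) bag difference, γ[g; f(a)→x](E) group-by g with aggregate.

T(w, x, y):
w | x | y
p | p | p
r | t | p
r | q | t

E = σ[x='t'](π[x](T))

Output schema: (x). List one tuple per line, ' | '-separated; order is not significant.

Subexpression sizes:
  T → 3
  π[x](T) → 3
  σ[x='t'](π[x](T)) → 1

== RESULT ==
x
t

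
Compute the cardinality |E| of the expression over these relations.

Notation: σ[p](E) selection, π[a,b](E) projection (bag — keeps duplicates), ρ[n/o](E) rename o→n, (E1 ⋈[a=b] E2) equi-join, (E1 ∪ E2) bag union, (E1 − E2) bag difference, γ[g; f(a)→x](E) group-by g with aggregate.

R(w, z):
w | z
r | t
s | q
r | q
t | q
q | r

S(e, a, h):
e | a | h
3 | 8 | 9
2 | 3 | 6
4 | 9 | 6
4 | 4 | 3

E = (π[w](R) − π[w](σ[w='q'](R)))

Stepwise |·|:
  R → 5
  π[w](R) → 5
  R → 5
  σ[w='q'](R) → 1
  π[w](σ[w='q'](R)) → 1
  (π[w](R) − π[w](σ[w='q'](R))) → 4

|E| = 4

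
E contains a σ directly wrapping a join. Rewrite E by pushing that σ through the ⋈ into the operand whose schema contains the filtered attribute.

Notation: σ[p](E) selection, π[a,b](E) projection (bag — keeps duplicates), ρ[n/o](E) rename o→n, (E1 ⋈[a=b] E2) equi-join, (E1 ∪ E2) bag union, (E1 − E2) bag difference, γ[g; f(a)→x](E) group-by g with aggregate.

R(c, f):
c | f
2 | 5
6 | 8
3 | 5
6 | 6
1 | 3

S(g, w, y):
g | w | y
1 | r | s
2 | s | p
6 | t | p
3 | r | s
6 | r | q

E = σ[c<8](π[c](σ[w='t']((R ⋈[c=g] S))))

σ filters on w, owned by the right side.
E' = σ[c<8](π[c]((R ⋈[c=g] σ[w='t'](S))))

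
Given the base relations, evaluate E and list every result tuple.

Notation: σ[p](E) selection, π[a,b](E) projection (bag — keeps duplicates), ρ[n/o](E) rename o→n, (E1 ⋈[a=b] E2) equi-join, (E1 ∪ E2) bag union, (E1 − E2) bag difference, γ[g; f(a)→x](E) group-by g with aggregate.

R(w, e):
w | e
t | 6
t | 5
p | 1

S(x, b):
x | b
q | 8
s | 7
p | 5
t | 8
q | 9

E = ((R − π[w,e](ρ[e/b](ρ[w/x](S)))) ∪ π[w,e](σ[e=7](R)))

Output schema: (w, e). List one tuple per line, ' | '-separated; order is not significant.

Stepwise |·|:
  R → 3
  S → 5
  ρ[w/x](S) → 5
  ρ[e/b](ρ[w/x](S)) → 5
  π[w,e](ρ[e/b](ρ[w/x](S))) → 5
  (R − π[w,e](ρ[e/b](ρ[w/x](S)))) → 3
  R → 3
  σ[e=7](R) → 0
  π[w,e](σ[e=7](R)) → 0
  ((R − π[w,e](ρ[e/b](ρ[w/x](S)))) ∪ π[w,e](σ[e=7](R))) → 3

== RESULT ==
w | e
p | 1
t | 5
t | 6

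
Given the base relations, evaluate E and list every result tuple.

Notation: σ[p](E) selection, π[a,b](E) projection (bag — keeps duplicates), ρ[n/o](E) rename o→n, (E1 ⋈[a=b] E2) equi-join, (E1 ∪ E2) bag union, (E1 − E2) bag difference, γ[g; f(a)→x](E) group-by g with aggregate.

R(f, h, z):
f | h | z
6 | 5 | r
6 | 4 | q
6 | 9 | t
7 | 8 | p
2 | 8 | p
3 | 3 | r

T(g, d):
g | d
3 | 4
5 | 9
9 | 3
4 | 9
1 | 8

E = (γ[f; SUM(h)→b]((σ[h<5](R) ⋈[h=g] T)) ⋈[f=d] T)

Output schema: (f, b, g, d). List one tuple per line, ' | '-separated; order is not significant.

Subexpression sizes:
  R → 6
  σ[h<5](R) → 2
  T → 5
  (σ[h<5](R) ⋈[h=g] T) → 2
  γ[f; SUM(h)→b]((σ[h<5](R) ⋈[h=g] T)) → 2
  T → 5
  (γ[f; SUM(h)→b]((σ[h<5](R) ⋈[h=g] T)) ⋈[f=d] T) → 1

== RESULT ==
f | b | g | d
3 | 3 | 9 | 3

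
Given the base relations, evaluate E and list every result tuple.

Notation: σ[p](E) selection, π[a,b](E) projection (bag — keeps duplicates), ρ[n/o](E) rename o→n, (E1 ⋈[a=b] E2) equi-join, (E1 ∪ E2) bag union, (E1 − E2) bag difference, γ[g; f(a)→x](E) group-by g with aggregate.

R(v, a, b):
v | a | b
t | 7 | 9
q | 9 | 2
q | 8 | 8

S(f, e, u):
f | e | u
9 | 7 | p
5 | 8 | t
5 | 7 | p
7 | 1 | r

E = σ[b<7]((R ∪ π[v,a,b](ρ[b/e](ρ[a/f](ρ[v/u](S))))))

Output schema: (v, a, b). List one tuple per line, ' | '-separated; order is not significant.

Per-node cardinality:
  R → 3
  S → 4
  ρ[v/u](S) → 4
  ρ[a/f](ρ[v/u](S)) → 4
  ρ[b/e](ρ[a/f](ρ[v/u](S))) → 4
  π[v,a,b](ρ[b/e](ρ[a/f](ρ[v/u](S)))) → 4
  (R ∪ π[v,a,b](ρ[b/e](ρ[a/f](ρ[v/u](S))))) → 7
  σ[b<7]((R ∪ π[v,a,b](ρ[b/e](ρ[a/f](ρ[v/u](S)))))) → 2

== RESULT ==
v | a | b
q | 9 | 2
r | 7 | 1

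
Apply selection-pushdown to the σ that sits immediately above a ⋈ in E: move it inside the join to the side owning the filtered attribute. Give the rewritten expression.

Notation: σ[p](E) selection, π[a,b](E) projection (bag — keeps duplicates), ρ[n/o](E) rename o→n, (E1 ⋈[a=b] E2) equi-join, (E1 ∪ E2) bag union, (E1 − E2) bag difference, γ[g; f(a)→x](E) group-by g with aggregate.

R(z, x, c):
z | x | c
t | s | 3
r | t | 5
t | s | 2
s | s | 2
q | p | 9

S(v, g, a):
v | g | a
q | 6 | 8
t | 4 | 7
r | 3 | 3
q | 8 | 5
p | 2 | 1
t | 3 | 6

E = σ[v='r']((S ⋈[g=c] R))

σ filters on v, owned by the left side.
E' = (σ[v='r'](S) ⋈[g=c] R)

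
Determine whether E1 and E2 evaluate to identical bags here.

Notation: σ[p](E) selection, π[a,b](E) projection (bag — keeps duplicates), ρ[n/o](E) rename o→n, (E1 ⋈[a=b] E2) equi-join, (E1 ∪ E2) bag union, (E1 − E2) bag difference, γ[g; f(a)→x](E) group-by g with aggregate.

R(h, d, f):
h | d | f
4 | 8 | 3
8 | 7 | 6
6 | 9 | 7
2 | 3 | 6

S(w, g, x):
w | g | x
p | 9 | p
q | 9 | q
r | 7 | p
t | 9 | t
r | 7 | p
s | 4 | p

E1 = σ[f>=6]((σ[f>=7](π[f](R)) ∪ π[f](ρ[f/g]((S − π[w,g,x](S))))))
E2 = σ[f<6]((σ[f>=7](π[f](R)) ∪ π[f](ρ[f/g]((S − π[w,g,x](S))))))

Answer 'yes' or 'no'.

E1 per-node cardinality:
  R → 4
  π[f](R) → 4
  σ[f>=7](π[f](R)) → 1
  S → 6
  S → 6
  π[w,g,x](S) → 6
  (S − π[w,g,x](S)) → 0
  ρ[f/g]((S − π[w,g,x](S))) → 0
  π[f](ρ[f/g]((S − π[w,g,x](S)))) → 0
  (σ[f>=7](π[f](R)) ∪ π[f](ρ[f/g]((S − π[w,g,x](S))))) → 1
  σ[f>=6]((σ[f>=7](π[f](R)) ∪ π[f](ρ[f/g]((S − π[w,g,x](S)))))) → 1
E2 per-node cardinality:
  R → 4
  π[f](R) → 4
  σ[f>=7](π[f](R)) → 1
  S → 6
  S → 6
  π[w,g,x](S) → 6
  (S − π[w,g,x](S)) → 0
  ρ[f/g]((S − π[w,g,x](S))) → 0
  π[f](ρ[f/g]((S − π[w,g,x](S)))) → 0
  (σ[f>=7](π[f](R)) ∪ π[f](ρ[f/g]((S − π[w,g,x](S))))) → 1
  σ[f<6]((σ[f>=7](π[f](R)) ∪ π[f](ρ[f/g]((S − π[w,g,x](S)))))) → 0

E1 result:
f
7
E2 result:
f
(0 rows)
Witness: (7,) appears 1× in E1 but 0× in E2.

no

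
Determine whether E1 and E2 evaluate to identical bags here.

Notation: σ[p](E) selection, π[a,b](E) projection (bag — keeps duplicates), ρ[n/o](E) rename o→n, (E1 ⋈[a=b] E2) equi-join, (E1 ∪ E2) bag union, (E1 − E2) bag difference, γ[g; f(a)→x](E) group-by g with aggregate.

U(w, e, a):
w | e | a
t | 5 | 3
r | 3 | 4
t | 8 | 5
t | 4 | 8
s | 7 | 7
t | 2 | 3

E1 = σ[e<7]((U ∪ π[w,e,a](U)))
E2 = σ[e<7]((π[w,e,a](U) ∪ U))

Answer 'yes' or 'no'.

E1 row counts bottom-up:
  U → 6
  U → 6
  π[w,e,a](U) → 6
  (U ∪ π[w,e,a](U)) → 12
  σ[e<7]((U ∪ π[w,e,a](U))) → 8
E2 row counts bottom-up:
  U → 6
  π[w,e,a](U) → 6
  U → 6
  (π[w,e,a](U) ∪ U) → 12
  σ[e<7]((π[w,e,a](U) ∪ U)) → 8

E1 and E2 produce the same multiset:
w | e | a
r | 3 | 4
r | 3 | 4
t | 2 | 3
t | 2 | 3
t | 4 | 8
t | 4 | 8
t | 5 | 3
t | 5 | 3

yes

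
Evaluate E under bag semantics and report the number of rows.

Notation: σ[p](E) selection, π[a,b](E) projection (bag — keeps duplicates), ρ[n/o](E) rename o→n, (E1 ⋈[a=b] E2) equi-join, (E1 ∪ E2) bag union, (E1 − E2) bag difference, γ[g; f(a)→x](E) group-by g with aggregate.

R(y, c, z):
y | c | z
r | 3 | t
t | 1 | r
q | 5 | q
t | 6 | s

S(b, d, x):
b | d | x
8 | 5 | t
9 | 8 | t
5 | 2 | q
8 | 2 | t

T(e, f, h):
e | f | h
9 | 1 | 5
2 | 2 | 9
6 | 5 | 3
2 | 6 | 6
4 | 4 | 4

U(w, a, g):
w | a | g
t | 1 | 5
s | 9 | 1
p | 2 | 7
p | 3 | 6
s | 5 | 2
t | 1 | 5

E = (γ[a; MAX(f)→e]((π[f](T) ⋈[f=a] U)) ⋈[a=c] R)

Row counts bottom-up:
  T → 5
  π[f](T) → 5
  U → 6
  (π[f](T) ⋈[f=a] U) → 4
  γ[a; MAX(f)→e]((π[f](T) ⋈[f=a] U)) → 3
  R → 4
  (γ[a; MAX(f)→e]((π[f](T) ⋈[f=a] U)) ⋈[a=c] R) → 2

|E| = 2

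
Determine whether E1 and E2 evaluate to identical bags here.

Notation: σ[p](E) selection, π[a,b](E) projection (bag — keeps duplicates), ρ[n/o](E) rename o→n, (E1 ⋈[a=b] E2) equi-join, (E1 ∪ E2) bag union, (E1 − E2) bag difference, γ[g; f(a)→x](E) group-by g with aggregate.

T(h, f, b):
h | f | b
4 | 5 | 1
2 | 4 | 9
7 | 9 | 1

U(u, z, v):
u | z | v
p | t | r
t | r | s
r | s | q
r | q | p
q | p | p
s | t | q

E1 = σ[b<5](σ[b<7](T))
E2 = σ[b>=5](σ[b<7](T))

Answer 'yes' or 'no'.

E1 subexpression sizes:
  T → 3
  σ[b<7](T) → 2
  σ[b<5](σ[b<7](T)) → 2
E2 subexpression sizes:
  T → 3
  σ[b<7](T) → 2
  σ[b>=5](σ[b<7](T)) → 0

E1 result:
h | f | b
4 | 5 | 1
7 | 9 | 1
E2 result:
h | f | b
(0 rows)
Witness: (7, 9, 1) appears 1× in E1 but 0× in E2.

no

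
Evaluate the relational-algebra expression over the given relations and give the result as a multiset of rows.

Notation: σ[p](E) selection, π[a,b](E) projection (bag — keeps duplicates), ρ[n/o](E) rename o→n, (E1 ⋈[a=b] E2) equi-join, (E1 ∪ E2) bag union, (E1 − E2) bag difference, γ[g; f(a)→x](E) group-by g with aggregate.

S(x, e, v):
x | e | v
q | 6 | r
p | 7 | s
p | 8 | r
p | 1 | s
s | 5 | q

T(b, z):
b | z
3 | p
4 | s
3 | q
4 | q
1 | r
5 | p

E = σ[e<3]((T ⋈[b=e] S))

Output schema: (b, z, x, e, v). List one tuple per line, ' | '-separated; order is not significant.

Per-node cardinality:
  T → 6
  S → 5
  (T ⋈[b=e] S) → 2
  σ[e<3]((T ⋈[b=e] S)) → 1

== RESULT ==
b | z | x | e | v
1 | r | p | 1 | s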